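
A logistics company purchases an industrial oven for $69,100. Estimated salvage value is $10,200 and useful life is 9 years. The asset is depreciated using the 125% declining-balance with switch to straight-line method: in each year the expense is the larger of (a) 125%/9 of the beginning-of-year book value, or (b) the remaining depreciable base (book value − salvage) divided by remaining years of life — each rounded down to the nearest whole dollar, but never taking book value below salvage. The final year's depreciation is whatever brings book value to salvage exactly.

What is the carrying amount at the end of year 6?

$26,877

Depreciable base = $69,100 − $10,200 = $58,900.
Year 1: DB = ⌊$69,100 × 125%/9⌋ = $9,597; SL = ⌊$58,900/9⌋ = $6,544 → take DB $9,597. Book value $59,503.
Year 2: DB = ⌊$59,503 × 125%/9⌋ = $8,264; SL = ⌊$49,303/8⌋ = $6,162 → take DB $8,264. Book value $51,239.
Year 3: DB = ⌊$51,239 × 125%/9⌋ = $7,116; SL = ⌊$41,039/7⌋ = $5,862 → take DB $7,116. Book value $44,123.
Year 4: DB = ⌊$44,123 × 125%/9⌋ = $6,128; SL = ⌊$33,923/6⌋ = $5,653 → take DB $6,128. Book value $37,995.
Year 5: DB = ⌊$37,995 × 125%/9⌋ = $5,277; SL = ⌊$27,795/5⌋ = $5,559 → take SL $5,559. Book value $32,436.
Year 6: DB = ⌊$32,436 × 125%/9⌋ = $4,505; SL = ⌊$22,236/4⌋ = $5,559 → take SL $5,559. Book value $26,877.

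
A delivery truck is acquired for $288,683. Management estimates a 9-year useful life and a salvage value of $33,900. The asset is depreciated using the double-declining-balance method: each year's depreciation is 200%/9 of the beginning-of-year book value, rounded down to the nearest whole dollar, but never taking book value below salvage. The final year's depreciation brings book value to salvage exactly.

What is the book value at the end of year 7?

$49,707

Depreciable base = $288,683 − $33,900 = $254,783.
Year 1: ⌊$288,683 × 200%/9⌋ = $64,151. Book value $224,532.
Year 2: ⌊$224,532 × 200%/9⌋ = $49,896. Book value $174,636.
Year 3: ⌊$174,636 × 200%/9⌋ = $38,808. Book value $135,828.
Year 4: ⌊$135,828 × 200%/9⌋ = $30,184. Book value $105,644.
Year 5: ⌊$105,644 × 200%/9⌋ = $23,476. Book value $82,168.
Year 6: ⌊$82,168 × 200%/9⌋ = $18,259. Book value $63,909.
Year 7: ⌊$63,909 × 200%/9⌋ = $14,202. Book value $49,707.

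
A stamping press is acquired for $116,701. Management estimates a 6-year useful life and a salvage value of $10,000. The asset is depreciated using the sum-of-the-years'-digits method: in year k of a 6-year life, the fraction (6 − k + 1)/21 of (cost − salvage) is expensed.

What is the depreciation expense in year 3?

$20,324

Depreciable base = $116,701 − $10,000 = $106,701.
Sum of the years' digits = 6+5+4+3+2+1 = 21.
Year 1: $106,701 × 6/21 = $30,486. Book value $86,215.
Year 2: $106,701 × 5/21 = $25,405. Book value $60,810.
Year 3: $106,701 × 4/21 = $20,324. Book value $40,486.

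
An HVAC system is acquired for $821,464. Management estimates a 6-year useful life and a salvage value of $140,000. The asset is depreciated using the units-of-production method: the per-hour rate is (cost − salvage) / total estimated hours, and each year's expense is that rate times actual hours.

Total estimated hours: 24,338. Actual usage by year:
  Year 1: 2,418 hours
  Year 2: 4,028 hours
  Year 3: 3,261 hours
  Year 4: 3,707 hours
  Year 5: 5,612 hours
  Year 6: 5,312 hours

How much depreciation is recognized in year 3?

Depreciable base = $821,464 − $140,000 = $681,464.
Rate = $681,464 / 24,338 hours = $28 per hour.
Year 1: 2,418 × $28 = $67,704. Book value $753,760.
Year 2: 4,028 × $28 = $112,784. Book value $640,976.
Year 3: 3,261 × $28 = $91,308. Book value $549,668.

$91,308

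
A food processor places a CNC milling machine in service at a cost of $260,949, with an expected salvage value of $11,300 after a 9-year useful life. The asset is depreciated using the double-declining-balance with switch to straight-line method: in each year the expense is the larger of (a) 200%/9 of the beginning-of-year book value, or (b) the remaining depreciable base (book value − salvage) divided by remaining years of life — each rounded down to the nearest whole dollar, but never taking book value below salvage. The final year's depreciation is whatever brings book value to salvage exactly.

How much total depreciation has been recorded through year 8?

Depreciable base = $260,949 − $11,300 = $249,649.
Year 1: DB = ⌊$260,949 × 200%/9⌋ = $57,988; SL = ⌊$249,649/9⌋ = $27,738 → take DB $57,988. Book value $202,961.
Year 2: DB = ⌊$202,961 × 200%/9⌋ = $45,102; SL = ⌊$191,661/8⌋ = $23,957 → take DB $45,102. Book value $157,859.
Year 3: DB = ⌊$157,859 × 200%/9⌋ = $35,079; SL = ⌊$146,559/7⌋ = $20,937 → take DB $35,079. Book value $122,780.
Year 4: DB = ⌊$122,780 × 200%/9⌋ = $27,284; SL = ⌊$111,480/6⌋ = $18,580 → take DB $27,284. Book value $95,496.
Year 5: DB = ⌊$95,496 × 200%/9⌋ = $21,221; SL = ⌊$84,196/5⌋ = $16,839 → take DB $21,221. Book value $74,275.
Year 6: DB = ⌊$74,275 × 200%/9⌋ = $16,505; SL = ⌊$62,975/4⌋ = $15,743 → take DB $16,505. Book value $57,770.
Year 7: DB = ⌊$57,770 × 200%/9⌋ = $12,837; SL = ⌊$46,470/3⌋ = $15,490 → take SL $15,490. Book value $42,280.
Year 8: DB = ⌊$42,280 × 200%/9⌋ = $9,395; SL = ⌊$30,980/2⌋ = $15,490 → take SL $15,490. Book value $26,790.
Accumulated through year 8 = $260,949 − $26,790 = $234,159.

$234,159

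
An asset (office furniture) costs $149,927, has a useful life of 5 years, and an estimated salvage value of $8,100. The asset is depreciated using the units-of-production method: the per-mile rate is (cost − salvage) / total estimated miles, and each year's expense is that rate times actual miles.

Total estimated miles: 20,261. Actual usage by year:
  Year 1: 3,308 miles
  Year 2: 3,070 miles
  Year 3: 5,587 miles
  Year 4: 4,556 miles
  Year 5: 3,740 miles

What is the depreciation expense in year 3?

Depreciable base = $149,927 − $8,100 = $141,827.
Rate = $141,827 / 20,261 miles = $7 per mile.
Year 1: 3,308 × $7 = $23,156. Book value $126,771.
Year 2: 3,070 × $7 = $21,490. Book value $105,281.
Year 3: 5,587 × $7 = $39,109. Book value $66,172.

$39,109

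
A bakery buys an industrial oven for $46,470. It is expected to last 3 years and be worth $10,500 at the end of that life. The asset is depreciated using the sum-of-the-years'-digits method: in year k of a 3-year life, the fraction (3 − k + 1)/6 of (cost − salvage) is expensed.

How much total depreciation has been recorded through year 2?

Depreciable base = $46,470 − $10,500 = $35,970.
Sum of the years' digits = 3+2+1 = 6.
Year 1: $35,970 × 3/6 = $17,985. Book value $28,485.
Year 2: $35,970 × 2/6 = $11,990. Book value $16,495.
Accumulated through year 2 = $46,470 − $16,495 = $29,975.

$29,975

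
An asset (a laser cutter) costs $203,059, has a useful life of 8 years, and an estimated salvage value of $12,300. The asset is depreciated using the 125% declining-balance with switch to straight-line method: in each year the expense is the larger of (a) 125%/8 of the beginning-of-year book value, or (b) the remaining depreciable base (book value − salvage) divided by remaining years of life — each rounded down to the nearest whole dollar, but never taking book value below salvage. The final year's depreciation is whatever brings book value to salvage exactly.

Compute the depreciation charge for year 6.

Depreciable base = $203,059 − $12,300 = $190,759.
Year 1: DB = ⌊$203,059 × 125%/8⌋ = $31,727; SL = ⌊$190,759/8⌋ = $23,844 → take DB $31,727. Book value $171,332.
Year 2: DB = ⌊$171,332 × 125%/8⌋ = $26,770; SL = ⌊$159,032/7⌋ = $22,718 → take DB $26,770. Book value $144,562.
Year 3: DB = ⌊$144,562 × 125%/8⌋ = $22,587; SL = ⌊$132,262/6⌋ = $22,043 → take DB $22,587. Book value $121,975.
Year 4: DB = ⌊$121,975 × 125%/8⌋ = $19,058; SL = ⌊$109,675/5⌋ = $21,935 → take SL $21,935. Book value $100,040.
Year 5: DB = ⌊$100,040 × 125%/8⌋ = $15,631; SL = ⌊$87,740/4⌋ = $21,935 → take SL $21,935. Book value $78,105.
Year 6: DB = ⌊$78,105 × 125%/8⌋ = $12,203; SL = ⌊$65,805/3⌋ = $21,935 → take SL $21,935. Book value $56,170.

$21,935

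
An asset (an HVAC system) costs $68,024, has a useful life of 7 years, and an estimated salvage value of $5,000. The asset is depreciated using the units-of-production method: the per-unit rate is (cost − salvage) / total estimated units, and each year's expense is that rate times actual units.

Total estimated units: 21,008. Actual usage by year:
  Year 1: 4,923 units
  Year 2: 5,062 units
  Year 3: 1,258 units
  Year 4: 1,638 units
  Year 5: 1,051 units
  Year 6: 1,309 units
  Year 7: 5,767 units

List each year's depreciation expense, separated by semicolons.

$14,769; $15,186; $3,774; $4,914; $3,153; $3,927; $17,301

Depreciable base = $68,024 − $5,000 = $63,024.
Rate = $63,024 / 21,008 units = $3 per unit.
Year 1: 4,923 × $3 = $14,769. Book value $53,255.
Year 2: 5,062 × $3 = $15,186. Book value $38,069.
Year 3: 1,258 × $3 = $3,774. Book value $34,295.
Year 4: 1,638 × $3 = $4,914. Book value $29,381.
Year 5: 1,051 × $3 = $3,153. Book value $26,228.
Year 6: 1,309 × $3 = $3,927. Book value $22,301.
Year 7: 5,767 × $3 = $17,301. Book value $5,000.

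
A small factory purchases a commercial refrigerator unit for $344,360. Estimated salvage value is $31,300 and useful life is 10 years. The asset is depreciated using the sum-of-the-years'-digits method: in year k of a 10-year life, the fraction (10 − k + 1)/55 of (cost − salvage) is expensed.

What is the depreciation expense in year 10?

Depreciable base = $344,360 − $31,300 = $313,060.
Sum of the years' digits = 10+9+8+7+6+5+4+3+2+1 = 55.
Year 1: $313,060 × 10/55 = $56,920. Book value $287,440.
Year 2: $313,060 × 9/55 = $51,228. Book value $236,212.
Year 3: $313,060 × 8/55 = $45,536. Book value $190,676.
Year 4: $313,060 × 7/55 = $39,844. Book value $150,832.
Year 5: $313,060 × 6/55 = $34,152. Book value $116,680.
Year 6: $313,060 × 5/55 = $28,460. Book value $88,220.
Year 7: $313,060 × 4/55 = $22,768. Book value $65,452.
Year 8: $313,060 × 3/55 = $17,076. Book value $48,376.
Year 9: $313,060 × 2/55 = $11,384. Book value $36,992.
Year 10: $313,060 × 1/55 = $5,692. Book value $31,300.

$5,692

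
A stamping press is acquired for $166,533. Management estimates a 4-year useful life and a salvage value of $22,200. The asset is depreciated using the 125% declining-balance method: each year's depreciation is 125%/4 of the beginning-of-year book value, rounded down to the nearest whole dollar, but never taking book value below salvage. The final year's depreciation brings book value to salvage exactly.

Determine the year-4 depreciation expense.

$31,916

Depreciable base = $166,533 − $22,200 = $144,333.
Year 1: ⌊$166,533 × 125%/4⌋ = $52,041. Book value $114,492.
Year 2: ⌊$114,492 × 125%/4⌋ = $35,778. Book value $78,714.
Year 3: ⌊$78,714 × 125%/4⌋ = $24,598. Book value $54,116.
Year 4 (final): $54,116 − $22,200 = $31,916. Book value $22,200.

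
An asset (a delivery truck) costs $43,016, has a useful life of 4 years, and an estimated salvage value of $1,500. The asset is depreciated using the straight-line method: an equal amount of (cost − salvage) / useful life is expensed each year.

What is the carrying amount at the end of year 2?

Depreciable base = $43,016 − $1,500 = $41,516.
Annual expense = $41,516 / 4 = $10,379.
End of year 1: book value $32,637.
End of year 2: book value $22,258.

$22,258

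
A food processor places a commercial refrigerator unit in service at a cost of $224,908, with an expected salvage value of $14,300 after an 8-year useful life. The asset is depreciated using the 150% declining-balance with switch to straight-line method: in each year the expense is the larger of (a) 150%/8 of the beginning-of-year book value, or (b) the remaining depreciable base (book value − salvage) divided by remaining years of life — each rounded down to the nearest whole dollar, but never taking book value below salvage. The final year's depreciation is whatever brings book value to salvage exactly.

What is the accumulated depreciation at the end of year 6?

$168,749

Depreciable base = $224,908 − $14,300 = $210,608.
Year 1: DB = ⌊$224,908 × 150%/8⌋ = $42,170; SL = ⌊$210,608/8⌋ = $26,326 → take DB $42,170. Book value $182,738.
Year 2: DB = ⌊$182,738 × 150%/8⌋ = $34,263; SL = ⌊$168,438/7⌋ = $24,062 → take DB $34,263. Book value $148,475.
Year 3: DB = ⌊$148,475 × 150%/8⌋ = $27,839; SL = ⌊$134,175/6⌋ = $22,362 → take DB $27,839. Book value $120,636.
Year 4: DB = ⌊$120,636 × 150%/8⌋ = $22,619; SL = ⌊$106,336/5⌋ = $21,267 → take DB $22,619. Book value $98,017.
Year 5: DB = ⌊$98,017 × 150%/8⌋ = $18,378; SL = ⌊$83,717/4⌋ = $20,929 → take SL $20,929. Book value $77,088.
Year 6: DB = ⌊$77,088 × 150%/8⌋ = $14,454; SL = ⌊$62,788/3⌋ = $20,929 → take SL $20,929. Book value $56,159.
Accumulated through year 6 = $224,908 − $56,159 = $168,749.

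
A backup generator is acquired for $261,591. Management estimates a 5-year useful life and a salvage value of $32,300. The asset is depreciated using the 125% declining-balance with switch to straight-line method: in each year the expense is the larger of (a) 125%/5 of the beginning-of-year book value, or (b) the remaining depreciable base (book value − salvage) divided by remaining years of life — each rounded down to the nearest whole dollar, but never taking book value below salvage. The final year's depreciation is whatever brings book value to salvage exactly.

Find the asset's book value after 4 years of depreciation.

Depreciable base = $261,591 − $32,300 = $229,291.
Year 1: DB = ⌊$261,591 × 125%/5⌋ = $65,397; SL = ⌊$229,291/5⌋ = $45,858 → take DB $65,397. Book value $196,194.
Year 2: DB = ⌊$196,194 × 125%/5⌋ = $49,048; SL = ⌊$163,894/4⌋ = $40,973 → take DB $49,048. Book value $147,146.
Year 3: DB = ⌊$147,146 × 125%/5⌋ = $36,786; SL = ⌊$114,846/3⌋ = $38,282 → take SL $38,282. Book value $108,864.
Year 4: DB = ⌊$108,864 × 125%/5⌋ = $27,216; SL = ⌊$76,564/2⌋ = $38,282 → take SL $38,282. Book value $70,582.

$70,582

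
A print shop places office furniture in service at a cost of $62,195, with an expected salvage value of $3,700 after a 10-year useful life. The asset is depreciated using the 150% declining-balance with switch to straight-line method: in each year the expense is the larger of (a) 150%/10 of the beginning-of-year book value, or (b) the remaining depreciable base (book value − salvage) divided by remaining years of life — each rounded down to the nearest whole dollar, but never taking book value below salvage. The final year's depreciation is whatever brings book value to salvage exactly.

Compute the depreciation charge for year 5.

Depreciable base = $62,195 − $3,700 = $58,495.
Year 1: DB = ⌊$62,195 × 150%/10⌋ = $9,329; SL = ⌊$58,495/10⌋ = $5,849 → take DB $9,329. Book value $52,866.
Year 2: DB = ⌊$52,866 × 150%/10⌋ = $7,929; SL = ⌊$49,166/9⌋ = $5,462 → take DB $7,929. Book value $44,937.
Year 3: DB = ⌊$44,937 × 150%/10⌋ = $6,740; SL = ⌊$41,237/8⌋ = $5,154 → take DB $6,740. Book value $38,197.
Year 4: DB = ⌊$38,197 × 150%/10⌋ = $5,729; SL = ⌊$34,497/7⌋ = $4,928 → take DB $5,729. Book value $32,468.
Year 5: DB = ⌊$32,468 × 150%/10⌋ = $4,870; SL = ⌊$28,768/6⌋ = $4,794 → take DB $4,870. Book value $27,598.

$4,870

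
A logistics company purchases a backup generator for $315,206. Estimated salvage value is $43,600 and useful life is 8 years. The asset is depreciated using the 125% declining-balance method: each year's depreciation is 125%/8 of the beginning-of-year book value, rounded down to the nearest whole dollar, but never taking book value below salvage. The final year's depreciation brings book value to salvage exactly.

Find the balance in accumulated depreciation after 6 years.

Depreciable base = $315,206 − $43,600 = $271,606.
Year 1: ⌊$315,206 × 125%/8⌋ = $49,250. Book value $265,956.
Year 2: ⌊$265,956 × 125%/8⌋ = $41,555. Book value $224,401.
Year 3: ⌊$224,401 × 125%/8⌋ = $35,062. Book value $189,339.
Year 4: ⌊$189,339 × 125%/8⌋ = $29,584. Book value $159,755.
Year 5: ⌊$159,755 × 125%/8⌋ = $24,961. Book value $134,794.
Year 6: ⌊$134,794 × 125%/8⌋ = $21,061. Book value $113,733.
Accumulated through year 6 = $315,206 − $113,733 = $201,473.

$201,473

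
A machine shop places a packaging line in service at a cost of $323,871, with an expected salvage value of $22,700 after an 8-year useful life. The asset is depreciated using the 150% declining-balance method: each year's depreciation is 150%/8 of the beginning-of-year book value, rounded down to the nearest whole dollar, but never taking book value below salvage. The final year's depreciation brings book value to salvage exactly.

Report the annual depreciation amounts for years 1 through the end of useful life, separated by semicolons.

$60,725; $49,339; $40,088; $32,572; $26,465; $21,502; $17,471; $53,009

Depreciable base = $323,871 − $22,700 = $301,171.
Year 1: ⌊$323,871 × 150%/8⌋ = $60,725. Book value $263,146.
Year 2: ⌊$263,146 × 150%/8⌋ = $49,339. Book value $213,807.
Year 3: ⌊$213,807 × 150%/8⌋ = $40,088. Book value $173,719.
Year 4: ⌊$173,719 × 150%/8⌋ = $32,572. Book value $141,147.
Year 5: ⌊$141,147 × 150%/8⌋ = $26,465. Book value $114,682.
Year 6: ⌊$114,682 × 150%/8⌋ = $21,502. Book value $93,180.
Year 7: ⌊$93,180 × 150%/8⌋ = $17,471. Book value $75,709.
Year 8 (final): $75,709 − $22,700 = $53,009. Book value $22,700.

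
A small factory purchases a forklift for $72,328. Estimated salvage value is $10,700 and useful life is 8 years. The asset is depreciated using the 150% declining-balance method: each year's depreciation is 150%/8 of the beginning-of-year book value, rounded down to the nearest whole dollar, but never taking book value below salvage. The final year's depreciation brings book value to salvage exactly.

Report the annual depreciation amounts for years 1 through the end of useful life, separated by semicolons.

$13,561; $11,018; $8,952; $7,274; $5,910; $4,802; $3,902; $6,209

Depreciable base = $72,328 − $10,700 = $61,628.
Year 1: ⌊$72,328 × 150%/8⌋ = $13,561. Book value $58,767.
Year 2: ⌊$58,767 × 150%/8⌋ = $11,018. Book value $47,749.
Year 3: ⌊$47,749 × 150%/8⌋ = $8,952. Book value $38,797.
Year 4: ⌊$38,797 × 150%/8⌋ = $7,274. Book value $31,523.
Year 5: ⌊$31,523 × 150%/8⌋ = $5,910. Book value $25,613.
Year 6: ⌊$25,613 × 150%/8⌋ = $4,802. Book value $20,811.
Year 7: ⌊$20,811 × 150%/8⌋ = $3,902. Book value $16,909.
Year 8 (final): $16,909 − $10,700 = $6,209. Book value $10,700.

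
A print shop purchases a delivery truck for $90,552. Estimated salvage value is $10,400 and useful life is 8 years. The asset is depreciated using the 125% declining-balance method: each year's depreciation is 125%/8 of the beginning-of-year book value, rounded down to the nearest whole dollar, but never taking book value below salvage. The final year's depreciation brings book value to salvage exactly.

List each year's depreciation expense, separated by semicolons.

$14,148; $11,938; $10,072; $8,499; $7,171; $6,050; $5,105; $17,169

Depreciable base = $90,552 − $10,400 = $80,152.
Year 1: ⌊$90,552 × 125%/8⌋ = $14,148. Book value $76,404.
Year 2: ⌊$76,404 × 125%/8⌋ = $11,938. Book value $64,466.
Year 3: ⌊$64,466 × 125%/8⌋ = $10,072. Book value $54,394.
Year 4: ⌊$54,394 × 125%/8⌋ = $8,499. Book value $45,895.
Year 5: ⌊$45,895 × 125%/8⌋ = $7,171. Book value $38,724.
Year 6: ⌊$38,724 × 125%/8⌋ = $6,050. Book value $32,674.
Year 7: ⌊$32,674 × 125%/8⌋ = $5,105. Book value $27,569.
Year 8 (final): $27,569 − $10,400 = $17,169. Book value $10,400.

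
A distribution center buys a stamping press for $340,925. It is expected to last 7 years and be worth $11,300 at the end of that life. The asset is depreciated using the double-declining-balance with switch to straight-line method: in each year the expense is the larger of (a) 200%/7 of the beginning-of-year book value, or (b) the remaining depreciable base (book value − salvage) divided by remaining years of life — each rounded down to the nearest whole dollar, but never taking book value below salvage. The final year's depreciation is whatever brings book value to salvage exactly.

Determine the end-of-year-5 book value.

$62,932

Depreciable base = $340,925 − $11,300 = $329,625.
Year 1: DB = ⌊$340,925 × 200%/7⌋ = $97,407; SL = ⌊$329,625/7⌋ = $47,089 → take DB $97,407. Book value $243,518.
Year 2: DB = ⌊$243,518 × 200%/7⌋ = $69,576; SL = ⌊$232,218/6⌋ = $38,703 → take DB $69,576. Book value $173,942.
Year 3: DB = ⌊$173,942 × 200%/7⌋ = $49,697; SL = ⌊$162,642/5⌋ = $32,528 → take DB $49,697. Book value $124,245.
Year 4: DB = ⌊$124,245 × 200%/7⌋ = $35,498; SL = ⌊$112,945/4⌋ = $28,236 → take DB $35,498. Book value $88,747.
Year 5: DB = ⌊$88,747 × 200%/7⌋ = $25,356; SL = ⌊$77,447/3⌋ = $25,815 → take SL $25,815. Book value $62,932.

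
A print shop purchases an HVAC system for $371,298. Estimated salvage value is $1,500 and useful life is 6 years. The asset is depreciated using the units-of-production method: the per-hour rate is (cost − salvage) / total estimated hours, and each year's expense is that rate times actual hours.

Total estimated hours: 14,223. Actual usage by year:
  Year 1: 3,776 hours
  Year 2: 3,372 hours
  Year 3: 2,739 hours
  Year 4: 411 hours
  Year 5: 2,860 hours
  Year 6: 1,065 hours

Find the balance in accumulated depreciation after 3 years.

$257,062

Depreciable base = $371,298 − $1,500 = $369,798.
Rate = $369,798 / 14,223 hours = $26 per hour.
Year 1: 3,776 × $26 = $98,176. Book value $273,122.
Year 2: 3,372 × $26 = $87,672. Book value $185,450.
Year 3: 2,739 × $26 = $71,214. Book value $114,236.
Accumulated through year 3 = $371,298 − $114,236 = $257,062.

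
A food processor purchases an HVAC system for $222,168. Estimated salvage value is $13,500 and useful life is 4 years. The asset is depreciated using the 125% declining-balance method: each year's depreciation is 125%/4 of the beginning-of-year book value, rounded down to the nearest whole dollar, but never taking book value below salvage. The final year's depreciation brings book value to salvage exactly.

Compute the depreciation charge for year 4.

Depreciable base = $222,168 − $13,500 = $208,668.
Year 1: ⌊$222,168 × 125%/4⌋ = $69,427. Book value $152,741.
Year 2: ⌊$152,741 × 125%/4⌋ = $47,731. Book value $105,010.
Year 3: ⌊$105,010 × 125%/4⌋ = $32,815. Book value $72,195.
Year 4 (final): $72,195 − $13,500 = $58,695. Book value $13,500.

$58,695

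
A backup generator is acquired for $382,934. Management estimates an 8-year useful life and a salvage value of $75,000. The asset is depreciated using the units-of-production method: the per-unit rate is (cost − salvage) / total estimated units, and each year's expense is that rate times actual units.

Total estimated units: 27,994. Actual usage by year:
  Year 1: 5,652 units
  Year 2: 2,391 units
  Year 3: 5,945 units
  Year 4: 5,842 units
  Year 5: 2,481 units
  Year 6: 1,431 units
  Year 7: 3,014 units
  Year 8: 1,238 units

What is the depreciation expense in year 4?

Depreciable base = $382,934 − $75,000 = $307,934.
Rate = $307,934 / 27,994 units = $11 per unit.
Year 1: 5,652 × $11 = $62,172. Book value $320,762.
Year 2: 2,391 × $11 = $26,301. Book value $294,461.
Year 3: 5,945 × $11 = $65,395. Book value $229,066.
Year 4: 5,842 × $11 = $64,262. Book value $164,804.

$64,262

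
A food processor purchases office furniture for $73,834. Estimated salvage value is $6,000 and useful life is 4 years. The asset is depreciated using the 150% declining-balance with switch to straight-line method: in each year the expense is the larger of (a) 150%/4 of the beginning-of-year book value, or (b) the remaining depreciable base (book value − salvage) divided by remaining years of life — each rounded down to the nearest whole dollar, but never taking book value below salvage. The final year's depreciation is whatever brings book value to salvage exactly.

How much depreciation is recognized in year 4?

Depreciable base = $73,834 − $6,000 = $67,834.
Year 1: DB = ⌊$73,834 × 150%/4⌋ = $27,687; SL = ⌊$67,834/4⌋ = $16,958 → take DB $27,687. Book value $46,147.
Year 2: DB = ⌊$46,147 × 150%/4⌋ = $17,305; SL = ⌊$40,147/3⌋ = $13,382 → take DB $17,305. Book value $28,842.
Year 3: DB = ⌊$28,842 × 150%/4⌋ = $10,815; SL = ⌊$22,842/2⌋ = $11,421 → take SL $11,421. Book value $17,421.
Year 4 (final): $17,421 − $6,000 = $11,421. Book value $6,000.

$11,421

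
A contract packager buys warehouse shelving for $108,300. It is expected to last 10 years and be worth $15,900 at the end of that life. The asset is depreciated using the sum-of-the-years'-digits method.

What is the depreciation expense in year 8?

Depreciable base = $108,300 − $15,900 = $92,400.
Sum of the years' digits = 10+9+8+7+6+5+4+3+2+1 = 55.
Year 1: $92,400 × 10/55 = $16,800. Book value $91,500.
Year 2: $92,400 × 9/55 = $15,120. Book value $76,380.
Year 3: $92,400 × 8/55 = $13,440. Book value $62,940.
Year 4: $92,400 × 7/55 = $11,760. Book value $51,180.
Year 5: $92,400 × 6/55 = $10,080. Book value $41,100.
Year 6: $92,400 × 5/55 = $8,400. Book value $32,700.
Year 7: $92,400 × 4/55 = $6,720. Book value $25,980.
Year 8: $92,400 × 3/55 = $5,040. Book value $20,940.

$5,040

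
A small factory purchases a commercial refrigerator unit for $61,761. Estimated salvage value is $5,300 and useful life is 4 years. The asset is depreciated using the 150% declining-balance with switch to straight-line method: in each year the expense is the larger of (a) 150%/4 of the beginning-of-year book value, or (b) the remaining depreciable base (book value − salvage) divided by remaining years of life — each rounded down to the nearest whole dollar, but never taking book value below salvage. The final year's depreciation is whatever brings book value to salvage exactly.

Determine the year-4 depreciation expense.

Depreciable base = $61,761 − $5,300 = $56,461.
Year 1: DB = ⌊$61,761 × 150%/4⌋ = $23,160; SL = ⌊$56,461/4⌋ = $14,115 → take DB $23,160. Book value $38,601.
Year 2: DB = ⌊$38,601 × 150%/4⌋ = $14,475; SL = ⌊$33,301/3⌋ = $11,100 → take DB $14,475. Book value $24,126.
Year 3: DB = ⌊$24,126 × 150%/4⌋ = $9,047; SL = ⌊$18,826/2⌋ = $9,413 → take SL $9,413. Book value $14,713.
Year 4 (final): $14,713 − $5,300 = $9,413. Book value $5,300.

$9,413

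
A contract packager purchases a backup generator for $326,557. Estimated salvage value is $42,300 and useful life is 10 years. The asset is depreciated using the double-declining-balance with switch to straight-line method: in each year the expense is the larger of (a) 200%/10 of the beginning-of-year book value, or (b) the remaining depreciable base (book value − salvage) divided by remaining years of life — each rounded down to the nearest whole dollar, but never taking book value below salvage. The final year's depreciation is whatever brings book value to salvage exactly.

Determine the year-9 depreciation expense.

$10,957

Depreciable base = $326,557 − $42,300 = $284,257.
Year 1: DB = ⌊$326,557 × 200%/10⌋ = $65,311; SL = ⌊$284,257/10⌋ = $28,425 → take DB $65,311. Book value $261,246.
Year 2: DB = ⌊$261,246 × 200%/10⌋ = $52,249; SL = ⌊$218,946/9⌋ = $24,327 → take DB $52,249. Book value $208,997.
Year 3: DB = ⌊$208,997 × 200%/10⌋ = $41,799; SL = ⌊$166,697/8⌋ = $20,837 → take DB $41,799. Book value $167,198.
Year 4: DB = ⌊$167,198 × 200%/10⌋ = $33,439; SL = ⌊$124,898/7⌋ = $17,842 → take DB $33,439. Book value $133,759.
Year 5: DB = ⌊$133,759 × 200%/10⌋ = $26,751; SL = ⌊$91,459/6⌋ = $15,243 → take DB $26,751. Book value $107,008.
Year 6: DB = ⌊$107,008 × 200%/10⌋ = $21,401; SL = ⌊$64,708/5⌋ = $12,941 → take DB $21,401. Book value $85,607.
Year 7: DB = ⌊$85,607 × 200%/10⌋ = $17,121; SL = ⌊$43,307/4⌋ = $10,826 → take DB $17,121. Book value $68,486.
Year 8: DB = ⌊$68,486 × 200%/10⌋ = $13,697; SL = ⌊$26,186/3⌋ = $8,728 → take DB $13,697. Book value $54,789.
Year 9: DB = ⌊$54,789 × 200%/10⌋ = $10,957; SL = ⌊$12,489/2⌋ = $6,244 → take DB $10,957. Book value $43,832.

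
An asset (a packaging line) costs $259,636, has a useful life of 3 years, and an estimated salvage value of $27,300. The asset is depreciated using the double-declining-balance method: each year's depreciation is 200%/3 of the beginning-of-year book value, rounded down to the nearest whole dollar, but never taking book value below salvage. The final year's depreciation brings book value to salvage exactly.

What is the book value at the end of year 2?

$28,849

Depreciable base = $259,636 − $27,300 = $232,336.
Year 1: ⌊$259,636 × 200%/3⌋ = $173,090. Book value $86,546.
Year 2: ⌊$86,546 × 200%/3⌋ = $57,697. Book value $28,849.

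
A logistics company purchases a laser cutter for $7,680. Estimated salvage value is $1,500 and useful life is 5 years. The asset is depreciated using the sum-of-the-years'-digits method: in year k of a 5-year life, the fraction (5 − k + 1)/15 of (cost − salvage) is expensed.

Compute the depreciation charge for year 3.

$1,236

Depreciable base = $7,680 − $1,500 = $6,180.
Sum of the years' digits = 5+4+3+2+1 = 15.
Year 1: $6,180 × 5/15 = $2,060. Book value $5,620.
Year 2: $6,180 × 4/15 = $1,648. Book value $3,972.
Year 3: $6,180 × 3/15 = $1,236. Book value $2,736.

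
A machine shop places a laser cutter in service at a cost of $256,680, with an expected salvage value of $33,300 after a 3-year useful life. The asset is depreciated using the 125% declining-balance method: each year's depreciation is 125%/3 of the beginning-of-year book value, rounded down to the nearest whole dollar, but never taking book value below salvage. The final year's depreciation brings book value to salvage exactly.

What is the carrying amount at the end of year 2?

Depreciable base = $256,680 − $33,300 = $223,380.
Year 1: ⌊$256,680 × 125%/3⌋ = $106,950. Book value $149,730.
Year 2: ⌊$149,730 × 125%/3⌋ = $62,387. Book value $87,343.

$87,343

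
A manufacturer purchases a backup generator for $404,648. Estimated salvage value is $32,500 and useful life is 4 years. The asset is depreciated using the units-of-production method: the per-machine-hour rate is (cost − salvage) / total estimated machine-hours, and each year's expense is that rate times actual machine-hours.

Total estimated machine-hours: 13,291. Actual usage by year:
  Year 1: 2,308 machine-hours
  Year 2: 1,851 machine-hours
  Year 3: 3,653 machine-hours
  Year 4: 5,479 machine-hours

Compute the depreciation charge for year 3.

Depreciable base = $404,648 − $32,500 = $372,148.
Rate = $372,148 / 13,291 machine-hours = $28 per machine-hour.
Year 1: 2,308 × $28 = $64,624. Book value $340,024.
Year 2: 1,851 × $28 = $51,828. Book value $288,196.
Year 3: 3,653 × $28 = $102,284. Book value $185,912.

$102,284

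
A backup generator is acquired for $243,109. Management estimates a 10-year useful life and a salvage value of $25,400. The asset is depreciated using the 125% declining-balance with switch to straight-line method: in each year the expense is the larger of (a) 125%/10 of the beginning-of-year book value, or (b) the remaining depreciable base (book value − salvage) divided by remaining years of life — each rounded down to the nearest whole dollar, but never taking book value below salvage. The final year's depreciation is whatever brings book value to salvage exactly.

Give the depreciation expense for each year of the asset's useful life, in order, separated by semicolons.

Depreciable base = $243,109 − $25,400 = $217,709.
Year 1: DB = ⌊$243,109 × 125%/10⌋ = $30,388; SL = ⌊$217,709/10⌋ = $21,770 → take DB $30,388. Book value $212,721.
Year 2: DB = ⌊$212,721 × 125%/10⌋ = $26,590; SL = ⌊$187,321/9⌋ = $20,813 → take DB $26,590. Book value $186,131.
Year 3: DB = ⌊$186,131 × 125%/10⌋ = $23,266; SL = ⌊$160,731/8⌋ = $20,091 → take DB $23,266. Book value $162,865.
Year 4: DB = ⌊$162,865 × 125%/10⌋ = $20,358; SL = ⌊$137,465/7⌋ = $19,637 → take DB $20,358. Book value $142,507.
Year 5: DB = ⌊$142,507 × 125%/10⌋ = $17,813; SL = ⌊$117,107/6⌋ = $19,517 → take SL $19,517. Book value $122,990.
Year 6: DB = ⌊$122,990 × 125%/10⌋ = $15,373; SL = ⌊$97,590/5⌋ = $19,518 → take SL $19,518. Book value $103,472.
Year 7: DB = ⌊$103,472 × 125%/10⌋ = $12,934; SL = ⌊$78,072/4⌋ = $19,518 → take SL $19,518. Book value $83,954.
Year 8: DB = ⌊$83,954 × 125%/10⌋ = $10,494; SL = ⌊$58,554/3⌋ = $19,518 → take SL $19,518. Book value $64,436.
Year 9: DB = ⌊$64,436 × 125%/10⌋ = $8,054; SL = ⌊$39,036/2⌋ = $19,518 → take SL $19,518. Book value $44,918.
Year 10 (final): $44,918 − $25,400 = $19,518. Book value $25,400.

$30,388; $26,590; $23,266; $20,358; $19,517; $19,518; $19,518; $19,518; $19,518; $19,518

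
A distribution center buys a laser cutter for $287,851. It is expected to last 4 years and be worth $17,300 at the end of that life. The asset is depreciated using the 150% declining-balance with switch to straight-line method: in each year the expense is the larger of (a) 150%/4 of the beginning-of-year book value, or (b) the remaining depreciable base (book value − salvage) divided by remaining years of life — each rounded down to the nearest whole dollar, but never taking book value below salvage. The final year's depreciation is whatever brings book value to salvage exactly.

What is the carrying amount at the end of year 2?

Depreciable base = $287,851 − $17,300 = $270,551.
Year 1: DB = ⌊$287,851 × 150%/4⌋ = $107,944; SL = ⌊$270,551/4⌋ = $67,637 → take DB $107,944. Book value $179,907.
Year 2: DB = ⌊$179,907 × 150%/4⌋ = $67,465; SL = ⌊$162,607/3⌋ = $54,202 → take DB $67,465. Book value $112,442.

$112,442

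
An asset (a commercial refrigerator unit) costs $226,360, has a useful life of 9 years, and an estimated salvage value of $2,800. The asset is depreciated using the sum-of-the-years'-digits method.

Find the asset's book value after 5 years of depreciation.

Depreciable base = $226,360 − $2,800 = $223,560.
Sum of the years' digits = 9+8+7+6+5+4+3+2+1 = 45.
Year 1: $223,560 × 9/45 = $44,712. Book value $181,648.
Year 2: $223,560 × 8/45 = $39,744. Book value $141,904.
Year 3: $223,560 × 7/45 = $34,776. Book value $107,128.
Year 4: $223,560 × 6/45 = $29,808. Book value $77,320.
Year 5: $223,560 × 5/45 = $24,840. Book value $52,480.

$52,480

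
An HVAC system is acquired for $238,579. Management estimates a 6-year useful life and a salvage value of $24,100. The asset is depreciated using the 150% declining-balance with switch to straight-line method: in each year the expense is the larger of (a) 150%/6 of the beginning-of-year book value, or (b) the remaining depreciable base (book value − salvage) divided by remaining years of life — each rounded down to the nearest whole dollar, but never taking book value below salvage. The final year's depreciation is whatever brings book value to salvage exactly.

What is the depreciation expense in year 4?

$25,517

Depreciable base = $238,579 − $24,100 = $214,479.
Year 1: DB = ⌊$238,579 × 150%/6⌋ = $59,644; SL = ⌊$214,479/6⌋ = $35,746 → take DB $59,644. Book value $178,935.
Year 2: DB = ⌊$178,935 × 150%/6⌋ = $44,733; SL = ⌊$154,835/5⌋ = $30,967 → take DB $44,733. Book value $134,202.
Year 3: DB = ⌊$134,202 × 150%/6⌋ = $33,550; SL = ⌊$110,102/4⌋ = $27,525 → take DB $33,550. Book value $100,652.
Year 4: DB = ⌊$100,652 × 150%/6⌋ = $25,163; SL = ⌊$76,552/3⌋ = $25,517 → take SL $25,517. Book value $75,135.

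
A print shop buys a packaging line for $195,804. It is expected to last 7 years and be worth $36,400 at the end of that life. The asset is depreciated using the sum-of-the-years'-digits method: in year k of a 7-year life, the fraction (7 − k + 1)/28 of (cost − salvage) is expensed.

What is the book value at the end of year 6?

Depreciable base = $195,804 − $36,400 = $159,404.
Sum of the years' digits = 7+6+5+4+3+2+1 = 28.
Year 1: $159,404 × 7/28 = $39,851. Book value $155,953.
Year 2: $159,404 × 6/28 = $34,158. Book value $121,795.
Year 3: $159,404 × 5/28 = $28,465. Book value $93,330.
Year 4: $159,404 × 4/28 = $22,772. Book value $70,558.
Year 5: $159,404 × 3/28 = $17,079. Book value $53,479.
Year 6: $159,404 × 2/28 = $11,386. Book value $42,093.

$42,093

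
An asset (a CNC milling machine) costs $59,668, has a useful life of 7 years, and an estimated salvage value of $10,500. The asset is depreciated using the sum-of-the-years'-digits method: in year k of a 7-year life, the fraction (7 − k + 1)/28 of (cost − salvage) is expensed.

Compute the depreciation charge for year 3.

$8,780

Depreciable base = $59,668 − $10,500 = $49,168.
Sum of the years' digits = 7+6+5+4+3+2+1 = 28.
Year 1: $49,168 × 7/28 = $12,292. Book value $47,376.
Year 2: $49,168 × 6/28 = $10,536. Book value $36,840.
Year 3: $49,168 × 5/28 = $8,780. Book value $28,060.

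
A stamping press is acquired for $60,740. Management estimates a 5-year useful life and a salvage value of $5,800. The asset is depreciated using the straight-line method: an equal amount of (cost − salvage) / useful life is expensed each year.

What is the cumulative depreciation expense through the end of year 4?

$43,952

Depreciable base = $60,740 − $5,800 = $54,940.
Annual expense = $54,940 / 5 = $10,988.
End of year 1: book value $49,752.
End of year 2: book value $38,764.
End of year 3: book value $27,776.
End of year 4: book value $16,788.
Accumulated through year 4 = $60,740 − $16,788 = $43,952.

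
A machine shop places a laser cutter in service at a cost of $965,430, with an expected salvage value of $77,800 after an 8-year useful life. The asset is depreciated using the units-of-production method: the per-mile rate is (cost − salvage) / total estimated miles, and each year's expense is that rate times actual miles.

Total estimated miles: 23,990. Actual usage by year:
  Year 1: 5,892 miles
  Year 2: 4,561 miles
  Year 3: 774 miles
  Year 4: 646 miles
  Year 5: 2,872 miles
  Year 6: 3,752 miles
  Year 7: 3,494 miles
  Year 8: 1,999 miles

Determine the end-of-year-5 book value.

Depreciable base = $965,430 − $77,800 = $887,630.
Rate = $887,630 / 23,990 miles = $37 per mile.
Year 1: 5,892 × $37 = $218,004. Book value $747,426.
Year 2: 4,561 × $37 = $168,757. Book value $578,669.
Year 3: 774 × $37 = $28,638. Book value $550,031.
Year 4: 646 × $37 = $23,902. Book value $526,129.
Year 5: 2,872 × $37 = $106,264. Book value $419,865.

$419,865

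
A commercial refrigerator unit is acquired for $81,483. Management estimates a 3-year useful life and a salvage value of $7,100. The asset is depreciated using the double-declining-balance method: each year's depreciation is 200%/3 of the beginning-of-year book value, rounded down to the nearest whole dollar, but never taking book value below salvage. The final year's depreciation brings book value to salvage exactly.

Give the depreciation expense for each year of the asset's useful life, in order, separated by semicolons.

$54,322; $18,107; $1,954

Depreciable base = $81,483 − $7,100 = $74,383.
Year 1: ⌊$81,483 × 200%/3⌋ = $54,322. Book value $27,161.
Year 2: ⌊$27,161 × 200%/3⌋ = $18,107. Book value $9,054.
Year 3 (final): $9,054 − $7,100 = $1,954. Book value $7,100.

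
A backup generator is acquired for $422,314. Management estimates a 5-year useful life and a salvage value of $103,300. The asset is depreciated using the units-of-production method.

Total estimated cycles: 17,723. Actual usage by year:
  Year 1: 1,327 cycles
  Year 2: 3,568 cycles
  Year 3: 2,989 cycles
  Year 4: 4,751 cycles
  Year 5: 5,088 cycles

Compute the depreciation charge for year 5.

Depreciable base = $422,314 − $103,300 = $319,014.
Rate = $319,014 / 17,723 cycles = $18 per cycle.
Year 1: 1,327 × $18 = $23,886. Book value $398,428.
Year 2: 3,568 × $18 = $64,224. Book value $334,204.
Year 3: 2,989 × $18 = $53,802. Book value $280,402.
Year 4: 4,751 × $18 = $85,518. Book value $194,884.
Year 5: 5,088 × $18 = $91,584. Book value $103,300.

$91,584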